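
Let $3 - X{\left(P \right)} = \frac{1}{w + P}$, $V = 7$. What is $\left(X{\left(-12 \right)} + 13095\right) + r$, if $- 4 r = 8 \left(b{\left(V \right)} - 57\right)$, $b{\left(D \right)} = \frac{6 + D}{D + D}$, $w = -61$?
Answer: $\frac{6750390}{511} \approx 13210.0$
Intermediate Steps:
$b{\left(D \right)} = \frac{6 + D}{2 D}$
$X{\left(P \right)} = 3 - \frac{1}{-61 + P}$
$r = \frac{785}{7}$ ($r = - \frac{8 \left(\frac{6 + 7}{2 \cdot 7} - 57\right)}{4} = - \frac{8 \left(\frac{1}{2} \cdot \frac{1}{7} \cdot 13 - 57\right)}{4} = - \frac{8 \left(\frac{13}{14} - 57\right)}{4} = - \frac{8 \left(- \frac{785}{14}\right)}{4} = \left(- \frac{1}{4}\right) \left(- \frac{3140}{7}\right) = \frac{785}{7} \approx 112.14$)
$\left(X{\left(-12 \right)} + 13095\right) + r = \left(\frac{-184 + 3 \left(-12\right)}{-61 - 12} + 13095\right) + \frac{785}{7} = \left(\frac{-184 - 36}{-73} + 13095\right) + \frac{785}{7} = \left(\left(- \frac{1}{73}\right) \left(-220\right) + 13095\right) + \frac{785}{7} = \left(\frac{220}{73} + 13095\right) + \frac{785}{7} = \frac{956155}{73} + \frac{785}{7} = \frac{6750390}{511}$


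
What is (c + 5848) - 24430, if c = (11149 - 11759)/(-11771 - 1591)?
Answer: -124146037/6681 ≈ -18582.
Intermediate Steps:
c = 305/6681 (c = -610/(-13362) = -610*(-1/13362) = 305/6681 ≈ 0.045652)
(c + 5848) - 24430 = (305/6681 + 5848) - 24430 = 39070793/6681 - 24430 = -124146037/6681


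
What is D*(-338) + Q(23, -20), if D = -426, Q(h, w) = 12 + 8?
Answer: 144008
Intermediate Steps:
Q(h, w) = 20
D*(-338) + Q(23, -20) = -426*(-338) + 20 = 143988 + 20 = 144008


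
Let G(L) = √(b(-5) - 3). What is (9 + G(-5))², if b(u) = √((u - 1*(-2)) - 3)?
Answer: (9 + √(-3 + I*√6))² ≈ 89.892 + 35.818*I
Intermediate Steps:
b(u) = √(-1 + u) (b(u) = √((u + 2) - 3) = √((2 + u) - 3) = √(-1 + u))
G(L) = √(-3 + I*√6) (G(L) = √(√(-1 - 5) - 3) = √(√(-6) - 3) = √(I*√6 - 3) = √(-3 + I*√6))
(9 + G(-5))² = (9 + √(-3 + I*√6))²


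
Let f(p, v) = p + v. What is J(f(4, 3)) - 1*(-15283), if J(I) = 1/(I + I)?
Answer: 213963/14 ≈ 15283.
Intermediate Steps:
J(I) = 1/(2*I)
J(f(4, 3)) - 1*(-15283) = 1/(2*(4 + 3)) - 1*(-15283) = (½)/7 + 15283 = (½)*(⅐) + 15283 = 1/14 + 15283 = 213963/14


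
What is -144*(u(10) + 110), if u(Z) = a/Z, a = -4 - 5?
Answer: -78552/5 ≈ -15710.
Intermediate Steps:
a = -9
u(Z) = -9/Z
-144*(u(10) + 110) = -144*(-9/10 + 110) = -144*1091/10 = -78552/5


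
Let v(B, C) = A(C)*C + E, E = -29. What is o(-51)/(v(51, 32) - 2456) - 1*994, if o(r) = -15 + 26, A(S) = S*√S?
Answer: -27214904423/27379207 + 45056*√2/27379207 ≈ -994.00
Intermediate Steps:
A(S) = S^(3/2)
v(B, C) = -29 + C^(5/2) (v(B, C) = C^(3/2)*C - 29 = C^(5/2) - 29 = -29 + C^(5/2))
o(r) = 11
o(-51)/(v(51, 32) - 2456) - 1*994 = 11/((-29 + 32^(5/2)) - 2456) - 1*994 = 11/((-29 + 4096*√2) - 2456) - 994 = 11/(-2485 + 4096*√2) - 994 = -994 + 11/(-2485 + 4096*√2)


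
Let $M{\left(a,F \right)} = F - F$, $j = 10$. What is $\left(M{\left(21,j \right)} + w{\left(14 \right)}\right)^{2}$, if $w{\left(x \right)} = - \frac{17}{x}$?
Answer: $\frac{289}{196} \approx 1.4745$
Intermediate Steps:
$M{\left(a,F \right)} = 0$
$\left(M{\left(21,j \right)} + w{\left(14 \right)}\right)^{2} = \left(0 - \frac{17}{14}\right)^{2} = \left(- \frac{17}{14}\right)^{2} = \frac{289}{196}$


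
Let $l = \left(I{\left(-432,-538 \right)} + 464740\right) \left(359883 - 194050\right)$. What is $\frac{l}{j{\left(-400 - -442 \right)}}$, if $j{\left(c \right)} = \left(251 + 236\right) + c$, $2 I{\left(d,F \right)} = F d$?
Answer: $\frac{96340349684}{529} \approx 1.8212 \cdot 10^{8}$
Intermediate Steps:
$I{\left(d,F \right)} = \frac{F d}{2}$
$j{\left(c \right)} = 487 + c$
$l = 96340349684$ ($l = \left(\frac{1}{2} \left(-538\right) \left(-432\right) + 464740\right) \left(359883 - 194050\right) = \left(116208 + 464740\right) 165833 = 580948 \cdot 165833 = 96340349684$)
$\frac{l}{j{\left(-400 - -442 \right)}} = \frac{96340349684}{487 - -42} = \frac{96340349684}{487 + \left(-400 + 442\right)} = \frac{96340349684}{487 + 42} = \frac{96340349684}{529}$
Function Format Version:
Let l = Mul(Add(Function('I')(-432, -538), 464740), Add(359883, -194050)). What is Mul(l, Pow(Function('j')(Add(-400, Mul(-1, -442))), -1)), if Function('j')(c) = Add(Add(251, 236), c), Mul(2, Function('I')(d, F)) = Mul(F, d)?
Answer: Rational(96340349684, 529) ≈ 1.8212e+8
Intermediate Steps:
Function('I')(d, F) = Mul(Rational(1, 2), F, d) (Function('I')(d, F) = Mul(Rational(1, 2), Mul(F, d)) = Mul(Rational(1, 2), F, d))
Function('j')(c) = Add(487, c)
l = 96340349684 (l = Mul(Add(Mul(Rational(1, 2), -538, -432), 464740), Add(359883, -194050)) = Mul(Add(116208, 464740), 165833) = Mul(580948, 165833) = 96340349684)
Mul(l, Pow(Function('j')(Add(-400, Mul(-1, -442))), -1)) = Mul(96340349684, Pow(Add(487, Add(-400, Mul(-1, -442))), -1)) = Mul(96340349684, Pow(Add(487, Add(-400, 442)), -1)) = Mul(96340349684, Pow(Add(487, 42), -1)) = Mul(96340349684, Pow(529, -1)) = Mul(96340349684, Rational(1, 529)) = Rational(96340349684, 529)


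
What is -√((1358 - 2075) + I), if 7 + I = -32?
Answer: -6*I*√21 ≈ -27.495*I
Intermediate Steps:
I = -39 (I = -7 - 32 = -39)
-√((1358 - 2075) + I) = -√((1358 - 2075) - 39) = -√(-717 - 39) = -√(-756) = -6*I*√21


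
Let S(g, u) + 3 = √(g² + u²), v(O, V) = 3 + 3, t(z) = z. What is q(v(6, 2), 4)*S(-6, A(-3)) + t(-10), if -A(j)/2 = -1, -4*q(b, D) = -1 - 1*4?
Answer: -55/4 + 5*√10/2 ≈ -5.8443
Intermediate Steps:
v(O, V) = 6
q(b, D) = 5/4 (q(b, D) = -(-1 - 1*4)/4 = -(-1 - 4)/4 = -¼*(-5) = 5/4)
A(j) = 2 (A(j) = -2*(-1) = 2)
S(g, u) = -3 + √(g² + u²)
q(v(6, 2), 4)*S(-6, A(-3)) + t(-10) = 5*(-3 + √((-6)² + 2²))/4 - 10 = 5*(-3 + √(36 + 4))/4 - 10 = 5*(-3 + √40)/4 - 10 = 5*(-3 + 2*√10)/4 - 10 = (-15/4 + 5*√10/2) - 10 = -55/4 + 5*√10/2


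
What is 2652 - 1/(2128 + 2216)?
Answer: 11520287/4344 ≈ 2652.0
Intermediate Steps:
2652 - 1/(2128 + 2216) = 2652 - 1/4344 = 11520287/4344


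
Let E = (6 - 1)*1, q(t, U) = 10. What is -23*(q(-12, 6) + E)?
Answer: -345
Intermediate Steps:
E = 5 (E = 5*1 = 5)
-23*(q(-12, 6) + E) = -23*(10 + 5) = -23*15 = -345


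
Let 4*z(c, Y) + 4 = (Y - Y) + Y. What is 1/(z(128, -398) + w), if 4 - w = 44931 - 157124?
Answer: 2/224193 ≈ 8.9209e-6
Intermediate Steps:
z(c, Y) = -1 + Y/4 (z(c, Y) = -1 + ((Y - Y) + Y)/4 = -1 + (0 + Y)/4 = -1 + Y/4)
w = 112197 (w = 4 - (44931 - 157124) = 4 - 1*(-112193) = 4 + 112193 = 112197)
1/(z(128, -398) + w) = 1/((-1 + (¼)*(-398)) + 112197) = 1/((-1 - 199/2) + 112197) = 1/(-201/2 + 112197) = 1/(224193/2) = 2/224193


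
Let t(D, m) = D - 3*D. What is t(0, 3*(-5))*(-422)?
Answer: 0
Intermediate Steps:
t(D, m) = -2*D
t(0, 3*(-5))*(-422) = -2*0*(-422) = 0*(-422) = 0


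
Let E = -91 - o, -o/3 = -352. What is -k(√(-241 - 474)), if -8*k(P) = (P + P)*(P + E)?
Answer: -715/4 - 1147*I*√715/4 ≈ -178.75 - 7667.5*I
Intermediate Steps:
o = 1056 (o = -3*(-352) = 1056)
E = -1147 (E = -91 - 1*1056 = -91 - 1056 = -1147)
k(P) = -P*(-1147 + P)/4 (k(P) = -(P + P)*(P - 1147)/8 = -2*P*(-1147 + P)/8 = -P*(-1147 + P)/4)
-k(√(-241 - 474)) = -√(-241 - 474)*(1147 - √(-241 - 474))/4 = -√(-715)*(1147 - √(-715))/4 = -I*√715*(1147 - I*√715)/4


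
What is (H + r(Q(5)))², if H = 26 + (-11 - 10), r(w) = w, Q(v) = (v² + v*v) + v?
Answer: 3600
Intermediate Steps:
Q(v) = v + 2*v² (Q(v) = (v² + v²) + v = 2*v² + v = v + 2*v²)
H = 5 (H = 26 - 21 = 5)
(H + r(Q(5)))² = (5 + 5*(1 + 2*5))² = (5 + 5*(1 + 10))² = (5 + 5*11)² = (5 + 55)² = 60² = 3600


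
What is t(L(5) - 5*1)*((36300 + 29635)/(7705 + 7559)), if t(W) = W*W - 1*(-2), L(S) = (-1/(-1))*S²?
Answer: 4417645/2544 ≈ 1736.5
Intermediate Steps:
L(S) = S² (L(S) = (-1*(-1))*S² = 1*S² = S²)
t(W) = 2 + W² (t(W) = W² + 2 = 2 + W²)
t(L(5) - 5*1)*((36300 + 29635)/(7705 + 7559)) = (2 + (5² - 5*1)²)*((36300 + 29635)/(7705 + 7559)) = (2 + (25 - 5)²)*(65935/15264) = (2 + 20²)*(65935*(1/15264)) = (2 + 400)*(65935/15264) = 402*(65935/15264) = 4417645/2544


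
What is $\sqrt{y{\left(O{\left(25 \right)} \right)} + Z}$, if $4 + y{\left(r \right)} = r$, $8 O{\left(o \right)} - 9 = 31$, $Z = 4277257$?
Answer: $\sqrt{4277258} \approx 2068.2$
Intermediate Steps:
$O{\left(o \right)} = 5$ ($O{\left(o \right)} = \frac{9}{8} + \frac{1}{8} \cdot 31 = \frac{9}{8} + \frac{31}{8} = 5$)
$y{\left(r \right)} = -4 + r$
$\sqrt{y{\left(O{\left(25 \right)} \right)} + Z} = \sqrt{\left(-4 + 5\right) + 4277257} = \sqrt{1 + 4277257} = \sqrt{4277258}$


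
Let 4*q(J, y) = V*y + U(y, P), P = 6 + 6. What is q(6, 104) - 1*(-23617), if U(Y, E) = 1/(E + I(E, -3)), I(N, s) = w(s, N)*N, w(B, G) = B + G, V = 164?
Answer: 13382881/480 ≈ 27881.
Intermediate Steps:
I(N, s) = N*(N + s) (I(N, s) = (s + N)*N = (N + s)*N = N*(N + s))
P = 12
U(Y, E) = 1/(E + E*(-3 + E)) (U(Y, E) = 1/(E + E*(E - 3)) = 1/(E + E*(-3 + E)))
q(J, y) = 1/480 + 41*y (q(J, y) = (164*y + 1/(12*(-2 + 12)))/4 = (164*y + (1/12)/10)/4 = (164*y + (1/12)*(⅒))/4 = (164*y + 1/120)/4 = (1/120 + 164*y)/4 = 1/480 + 41*y)
q(6, 104) - 1*(-23617) = (1/480 + 41*104) - 1*(-23617) = (1/480 + 4264) + 23617 = 2046721/480 + 23617 = 13382881/480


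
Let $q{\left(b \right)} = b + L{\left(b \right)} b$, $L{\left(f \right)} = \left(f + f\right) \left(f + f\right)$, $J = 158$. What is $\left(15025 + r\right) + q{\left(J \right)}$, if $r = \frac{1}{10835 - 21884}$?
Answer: $\frac{174490570118}{11049} \approx 1.5792 \cdot 10^{7}$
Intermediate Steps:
$L{\left(f \right)} = 4 f^{2}$ ($L{\left(f \right)} = 2 f 2 f = 4 f^{2}$)
$r = - \frac{1}{11049}$ ($r = \frac{1}{-11049} = - \frac{1}{11049} \approx -9.0506 \cdot 10^{-5}$)
$q{\left(b \right)} = b + 4 b^{3}$ ($q{\left(b \right)} = b + 4 b^{2} b = b + 4 b^{3}$)
$\left(15025 + r\right) + q{\left(J \right)} = \left(15025 - \frac{1}{11049}\right) + \left(158 + 4 \cdot 158^{3}\right) = \frac{166011224}{11049} + \left(158 + 4 \cdot 3944312\right) = \frac{166011224}{11049} + \left(158 + 15777248\right) = \frac{166011224}{11049} + 15777406 = \frac{174490570118}{11049}$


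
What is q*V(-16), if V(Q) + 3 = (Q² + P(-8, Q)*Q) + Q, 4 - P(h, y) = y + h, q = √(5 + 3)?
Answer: -422*√2 ≈ -596.80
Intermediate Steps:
q = 2*√2 (q = √8 = 2*√2 ≈ 2.8284)
P(h, y) = 4 - h - y (P(h, y) = 4 - (y + h) = 4 - (h + y) = 4 + (-h - y) = 4 - h - y)
V(Q) = -3 + Q + Q² + Q*(12 - Q) (V(Q) = -3 + ((Q² + (4 - 1*(-8) - Q)*Q) + Q) = -3 + ((Q² + (4 + 8 - Q)*Q) + Q) = -3 + ((Q² + (12 - Q)*Q) + Q) = -3 + ((Q² + Q*(12 - Q)) + Q) = -3 + (Q + Q² + Q*(12 - Q)) = -3 + Q + Q² + Q*(12 - Q))
q*V(-16) = (2*√2)*(-3 + 13*(-16)) = (2*√2)*(-3 - 208) = (2*√2)*(-211) = -422*√2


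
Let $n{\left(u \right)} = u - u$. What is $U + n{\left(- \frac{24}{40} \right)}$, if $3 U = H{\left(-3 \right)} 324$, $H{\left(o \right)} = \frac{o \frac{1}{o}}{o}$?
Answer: $-36$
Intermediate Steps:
$n{\left(u \right)} = 0$
$H{\left(o \right)} = \frac{1}{o}$ ($H{\left(o \right)} = 1 \frac{1}{o} = \frac{1}{o}$)
$U = -36$ ($U = \frac{\frac{1}{-3} \cdot 324}{3} = \frac{\left(- \frac{1}{3}\right) 324}{3} = \frac{1}{3} \left(-108\right) = -36$)
$U + n{\left(- \frac{24}{40} \right)} = -36 + 0 = -36$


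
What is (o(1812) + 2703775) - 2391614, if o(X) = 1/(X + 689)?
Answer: 780714662/2501 ≈ 3.1216e+5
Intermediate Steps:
o(X) = 1/(689 + X)
(o(1812) + 2703775) - 2391614 = (1/(689 + 1812) + 2703775) - 2391614 = (1/2501 + 2703775) - 2391614 = 6762141276/2501 - 2391614 = 780714662/2501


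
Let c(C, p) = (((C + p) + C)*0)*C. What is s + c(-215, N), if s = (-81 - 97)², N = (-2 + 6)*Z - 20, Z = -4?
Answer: 31684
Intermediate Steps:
N = -36 (N = (-2 + 6)*(-4) - 20 = 4*(-4) - 20 = -16 - 20 = -36)
s = 31684 (s = (-178)² = 31684)
c(C, p) = 0 (c(C, p) = ((p + 2*C)*0)*C = 0*C = 0)
s + c(-215, N) = 31684 + 0 = 31684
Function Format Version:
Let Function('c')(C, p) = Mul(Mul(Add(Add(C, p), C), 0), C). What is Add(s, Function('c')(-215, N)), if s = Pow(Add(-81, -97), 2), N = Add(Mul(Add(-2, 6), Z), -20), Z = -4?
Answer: 31684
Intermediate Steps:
N = -36 (N = Add(Mul(Add(-2, 6), -4), -20) = Add(Mul(4, -4), -20) = Add(-16, -20) = -36)
s = 31684 (s = Pow(-178, 2) = 31684)
Function('c')(C, p) = 0 (Function('c')(C, p) = Mul(Mul(Add(p, Mul(2, C)), 0), C) = Mul(0, C) = 0)
Add(s, Function('c')(-215, N)) = Add(31684, 0) = 31684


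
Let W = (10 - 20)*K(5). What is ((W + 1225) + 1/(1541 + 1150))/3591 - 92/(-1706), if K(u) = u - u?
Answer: 3256409554/8242863993 ≈ 0.39506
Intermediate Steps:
K(u) = 0
W = 0 (W = (10 - 20)*0 = -10*0 = 0)
((W + 1225) + 1/(1541 + 1150))/3591 - 92/(-1706) = ((0 + 1225) + 1/(1541 + 1150))/3591 - 92/(-1706) = (1225 + 1/2691)*(1/3591) - 92*(-1/1706) = (1225 + 1/2691)*(1/3591) + 46/853 = (3296476/2691)*(1/3591) + 46/853 = 3296476/9663381 + 46/853 = 3256409554/8242863993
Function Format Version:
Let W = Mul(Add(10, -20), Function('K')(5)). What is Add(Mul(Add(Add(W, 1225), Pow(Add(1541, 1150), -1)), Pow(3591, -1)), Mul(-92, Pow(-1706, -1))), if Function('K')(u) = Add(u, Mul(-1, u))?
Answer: Rational(3256409554, 8242863993) ≈ 0.39506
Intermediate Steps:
Function('K')(u) = 0
W = 0 (W = Mul(Add(10, -20), 0) = Mul(-10, 0) = 0)
Add(Mul(Add(Add(W, 1225), Pow(Add(1541, 1150), -1)), Pow(3591, -1)), Mul(-92, Pow(-1706, -1))) = Add(Mul(Add(Add(0, 1225), Pow(Add(1541, 1150), -1)), Pow(3591, -1)), Mul(-92, Pow(-1706, -1))) = Add(Mul(Add(1225, Pow(2691, -1)), Rational(1, 3591)), Mul(-92, Rational(-1, 1706))) = Add(Mul(Add(1225, Rational(1, 2691)), Rational(1, 3591)), Rational(46, 853)) = Add(Mul(Rational(3296476, 2691), Rational(1, 3591)), Rational(46, 853)) = Add(Rational(3296476, 9663381), Rational(46, 853)) = Rational(3256409554, 8242863993)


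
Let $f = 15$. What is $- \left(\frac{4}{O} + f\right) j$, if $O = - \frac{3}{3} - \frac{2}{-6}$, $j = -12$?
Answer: $108$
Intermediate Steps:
$O = - \frac{2}{3}$ ($O = \left(-3\right) \frac{1}{3} - - \frac{1}{3} = -1 + \frac{1}{3} = - \frac{2}{3} \approx -0.66667$)
$- \left(\frac{4}{O} + f\right) j = - \left(\frac{4}{- \frac{2}{3}} + 15\right) \left(-12\right) = - \left(4 \left(- \frac{3}{2}\right) + 15\right) \left(-12\right) = - \left(-6 + 15\right) \left(-12\right) = - 9 \left(-12\right) = \left(-1\right) \left(-108\right) = 108$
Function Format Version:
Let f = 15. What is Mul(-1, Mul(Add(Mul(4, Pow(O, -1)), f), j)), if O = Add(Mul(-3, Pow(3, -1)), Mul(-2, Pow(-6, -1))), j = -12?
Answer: 108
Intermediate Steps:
O = Rational(-2, 3) (O = Add(Mul(-3, Rational(1, 3)), Mul(-2, Rational(-1, 6))) = Add(-1, Rational(1, 3)) = Rational(-2, 3) ≈ -0.66667)
Mul(-1, Mul(Add(Mul(4, Pow(O, -1)), f), j)) = Mul(-1, Mul(Add(Mul(4, Pow(Rational(-2, 3), -1)), 15), -12)) = Mul(-1, Mul(Add(Mul(4, Rational(-3, 2)), 15), -12)) = Mul(-1, Mul(Add(-6, 15), -12)) = Mul(-1, Mul(9, -12)) = Mul(-1, -108) = 108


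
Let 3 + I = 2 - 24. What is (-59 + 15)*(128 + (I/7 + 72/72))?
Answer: -38632/7 ≈ -5518.9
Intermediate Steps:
I = -25 (I = -3 + (2 - 24) = -3 - 22 = -25)
(-59 + 15)*(128 + (I/7 + 72/72)) = (-59 + 15)*(128 + (-25/7 + 72/72)) = -44*(128 + (-25*⅐ + 72*(1/72))) = -44*(128 + (-25/7 + 1)) = -44*(128 - 18/7) = -44*878/7 = -38632/7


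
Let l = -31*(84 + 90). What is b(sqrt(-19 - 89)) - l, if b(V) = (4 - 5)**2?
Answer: 5395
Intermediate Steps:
l = -5394 (l = -31*174 = -5394)
b(V) = 1 (b(V) = (-1)**2 = 1)
b(sqrt(-19 - 89)) - l = 1 - 1*(-5394) = 1 + 5394 = 5395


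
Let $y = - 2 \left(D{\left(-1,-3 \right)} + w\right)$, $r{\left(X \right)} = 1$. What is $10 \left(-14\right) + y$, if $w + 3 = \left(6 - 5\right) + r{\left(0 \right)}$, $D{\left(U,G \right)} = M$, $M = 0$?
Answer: $-138$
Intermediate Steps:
$D{\left(U,G \right)} = 0$
$w = -1$ ($w = -3 + \left(\left(6 - 5\right) + 1\right) = -3 + \left(1 + 1\right) = -3 + 2 = -1$)
$y = 2$ ($y = - 2 \left(0 - 1\right) = \left(-2\right) \left(-1\right) = 2$)
$10 \left(-14\right) + y = 10 \left(-14\right) + 2 = -140 + 2 = -138$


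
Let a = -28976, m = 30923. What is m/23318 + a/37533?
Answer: 484970591/875194494 ≈ 0.55413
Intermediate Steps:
m/23318 + a/37533 = 30923/23318 - 28976/37533 = 484970591/875194494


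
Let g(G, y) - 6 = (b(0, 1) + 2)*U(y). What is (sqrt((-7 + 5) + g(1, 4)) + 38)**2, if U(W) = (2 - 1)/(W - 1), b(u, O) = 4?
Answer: (38 + sqrt(6))**2 ≈ 1636.2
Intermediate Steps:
U(W) = 1/(-1 + W)
g(G, y) = 6 + 6/(-1 + y) (g(G, y) = 6 + (4 + 2)/(-1 + y) = 6 + 6/(-1 + y))
(sqrt((-7 + 5) + g(1, 4)) + 38)**2 = (sqrt((-7 + 5) + 6*4/(-1 + 4)) + 38)**2 = (sqrt(-2 + 6*4/3) + 38)**2 = (sqrt(-2 + 6*4*(1/3)) + 38)**2 = (sqrt(-2 + 8) + 38)**2 = (sqrt(6) + 38)**2 = (38 + sqrt(6))**2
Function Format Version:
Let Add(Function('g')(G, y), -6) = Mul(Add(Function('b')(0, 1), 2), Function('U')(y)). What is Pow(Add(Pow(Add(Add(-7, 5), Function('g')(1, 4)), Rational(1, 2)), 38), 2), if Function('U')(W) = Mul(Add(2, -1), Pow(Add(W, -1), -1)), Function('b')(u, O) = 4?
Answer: Pow(Add(38, Pow(6, Rational(1, 2))), 2) ≈ 1636.2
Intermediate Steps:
Function('U')(W) = Pow(Add(-1, W), -1) (Function('U')(W) = Mul(1, Pow(Add(-1, W), -1)) = Pow(Add(-1, W), -1))
Function('g')(G, y) = Add(6, Mul(6, Pow(Add(-1, y), -1))) (Function('g')(G, y) = Add(6, Mul(Add(4, 2), Pow(Add(-1, y), -1))) = Add(6, Mul(6, Pow(Add(-1, y), -1))))
Pow(Add(Pow(Add(Add(-7, 5), Function('g')(1, 4)), Rational(1, 2)), 38), 2) = Pow(Add(Pow(Add(Add(-7, 5), Mul(6, 4, Pow(Add(-1, 4), -1))), Rational(1, 2)), 38), 2) = Pow(Add(Pow(Add(-2, Mul(6, 4, Pow(3, -1))), Rational(1, 2)), 38), 2) = Pow(Add(Pow(Add(-2, Mul(6, 4, Rational(1, 3))), Rational(1, 2)), 38), 2) = Pow(Add(Pow(Add(-2, 8), Rational(1, 2)), 38), 2) = Pow(Add(Pow(6, Rational(1, 2)), 38), 2) = Pow(Add(38, Pow(6, Rational(1, 2))), 2)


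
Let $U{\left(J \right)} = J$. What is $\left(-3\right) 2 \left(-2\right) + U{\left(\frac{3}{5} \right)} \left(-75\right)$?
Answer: $-33$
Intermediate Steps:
$\left(-3\right) 2 \left(-2\right) + U{\left(\frac{3}{5} \right)} \left(-75\right) = \left(-3\right) 2 \left(-2\right) + \frac{3}{5} \left(-75\right) = \left(-6\right) \left(-2\right) + 3 \cdot \frac{1}{5} \left(-75\right) = 12 + \frac{3}{5} \left(-75\right) = 12 - 45 = -33$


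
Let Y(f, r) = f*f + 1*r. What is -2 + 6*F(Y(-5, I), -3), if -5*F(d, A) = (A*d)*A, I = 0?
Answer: -272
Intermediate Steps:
Y(f, r) = r + f**2 (Y(f, r) = f**2 + r = r + f**2)
F(d, A) = -d*A**2/5 (F(d, A) = -A*d*A/5 = -d*A**2/5)
-2 + 6*F(Y(-5, I), -3) = -2 + 6*(-1/5*(0 + (-5)**2)*(-3)**2) = -2 + 6*(-1/5*(0 + 25)*9) = -2 + 6*(-1/5*25*9) = -2 + 6*(-45) = -2 - 270 = -272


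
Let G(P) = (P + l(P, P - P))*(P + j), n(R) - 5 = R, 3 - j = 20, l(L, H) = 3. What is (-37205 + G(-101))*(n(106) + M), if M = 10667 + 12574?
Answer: -598768632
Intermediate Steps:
j = -17 (j = 3 - 1*20 = 3 - 20 = -17)
n(R) = 5 + R
G(P) = (-17 + P)*(3 + P) (G(P) = (P + 3)*(P - 17) = (3 + P)*(-17 + P) = (-17 + P)*(3 + P))
M = 23241
(-37205 + G(-101))*(n(106) + M) = (-37205 + (-51 + (-101)**2 - 14*(-101)))*((5 + 106) + 23241) = (-37205 + (-51 + 10201 + 1414))*(111 + 23241) = (-37205 + 11564)*23352 = -25641*23352 = -598768632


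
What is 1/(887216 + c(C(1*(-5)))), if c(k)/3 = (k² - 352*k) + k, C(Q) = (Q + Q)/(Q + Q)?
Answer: 1/886166 ≈ 1.1285e-6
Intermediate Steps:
C(Q) = 1 (C(Q) = (2*Q)/((2*Q)) = (2*Q)*(1/(2*Q)) = 1)
c(k) = -1053*k + 3*k² (c(k) = 3*((k² - 352*k) + k) = 3*(k² - 351*k) = -1053*k + 3*k²)
1/(887216 + c(C(1*(-5)))) = 1/(887216 + 3*1*(-351 + 1)) = 1/(887216 + 3*1*(-350)) = 1/(887216 - 1050) = 1/886166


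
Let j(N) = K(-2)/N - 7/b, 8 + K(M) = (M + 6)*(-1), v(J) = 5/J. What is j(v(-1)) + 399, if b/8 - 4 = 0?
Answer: 64189/160 ≈ 401.18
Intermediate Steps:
K(M) = -14 - M (K(M) = -8 + (M + 6)*(-1) = -8 + (6 + M)*(-1) = -8 + (-6 - M) = -14 - M)
b = 32 (b = 32 + 8*0 = 32 + 0 = 32)
j(N) = -7/32 - 12/N (j(N) = (-14 - 1*(-2))/N - 7/32 = (-14 + 2)/N - 7*1/32 = -12/N - 7/32 = -7/32 - 12/N)
j(v(-1)) + 399 = (-7/32 - 12/(5/(-1))) + 399 = (-7/32 - 12/(5*(-1))) + 399 = (-7/32 - 12/(-5)) + 399 = (-7/32 - 12*(-1/5)) + 399 = (-7/32 + 12/5) + 399 = 349/160 + 399 = 64189/160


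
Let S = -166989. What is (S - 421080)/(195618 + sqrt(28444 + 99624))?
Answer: -57518440821/19133136928 + 588069*sqrt(32017)/19133136928 ≈ -3.0007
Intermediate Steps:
(S - 421080)/(195618 + sqrt(28444 + 99624)) = (-166989 - 421080)/(195618 + sqrt(28444 + 99624)) = -588069/(195618 + sqrt(128068)) = -588069/(195618 + 2*sqrt(32017))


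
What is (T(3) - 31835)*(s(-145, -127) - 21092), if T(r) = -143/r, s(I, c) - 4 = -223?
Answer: 2038354528/3 ≈ 6.7945e+8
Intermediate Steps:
s(I, c) = -219 (s(I, c) = 4 - 223 = -219)
(T(3) - 31835)*(s(-145, -127) - 21092) = (-143/3 - 31835)*(-219 - 21092) = (-143*⅓ - 31835)*(-21311) = (-143/3 - 31835)*(-21311) = -95648/3*(-21311) = 2038354528/3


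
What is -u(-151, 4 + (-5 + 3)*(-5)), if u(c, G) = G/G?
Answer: -1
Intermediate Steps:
u(c, G) = 1
-u(-151, 4 + (-5 + 3)*(-5)) = -1*1 = -1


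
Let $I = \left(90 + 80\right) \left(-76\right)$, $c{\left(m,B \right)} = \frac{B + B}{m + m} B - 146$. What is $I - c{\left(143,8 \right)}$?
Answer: $- \frac{1826746}{143} \approx -12774.0$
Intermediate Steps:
$c{\left(m,B \right)} = -146 + \frac{B^{2}}{m}$ ($c{\left(m,B \right)} = \frac{2 B}{2 m} B - 146 = 2 B \frac{1}{2 m} B - 146 = \frac{B}{m} B - 146 = \frac{B^{2}}{m} - 146 = -146 + \frac{B^{2}}{m}$)
$I = -12920$ ($I = 170 \left(-76\right) = -12920$)
$I - c{\left(143,8 \right)} = -12920 - \left(-146 + \frac{8^{2}}{143}\right) = -12920 - \left(-146 + 64 \cdot \frac{1}{143}\right) = -12920 - \left(-146 + \frac{64}{143}\right) = -12920 - - \frac{20814}{143} = -12920 + \frac{20814}{143} = - \frac{1826746}{143}$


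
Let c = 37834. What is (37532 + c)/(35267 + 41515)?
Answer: 12561/12797 ≈ 0.98156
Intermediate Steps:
(37532 + c)/(35267 + 41515) = (37532 + 37834)/(35267 + 41515) = 75366/76782 = 75366*(1/76782) = 12561/12797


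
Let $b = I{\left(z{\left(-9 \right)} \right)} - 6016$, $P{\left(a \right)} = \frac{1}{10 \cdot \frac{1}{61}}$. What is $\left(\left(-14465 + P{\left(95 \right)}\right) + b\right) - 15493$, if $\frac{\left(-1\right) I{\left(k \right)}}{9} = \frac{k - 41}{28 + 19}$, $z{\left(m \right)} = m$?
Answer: $- \frac{16900413}{470} \approx -35958.0$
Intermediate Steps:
$I{\left(k \right)} = \frac{369}{47} - \frac{9 k}{47}$ ($I{\left(k \right)} = - 9 \frac{k - 41}{28 + 19} = - 9 \frac{-41 + k}{47} = - 9 \left(-41 + k\right) \frac{1}{47} = - 9 \left(- \frac{41}{47} + \frac{k}{47}\right) = \frac{369}{47} - \frac{9 k}{47}$)
$P{\left(a \right)} = \frac{61}{10}$ ($P{\left(a \right)} = \frac{1}{10 \cdot \frac{1}{61}} = \frac{1}{\frac{10}{61}} = \frac{61}{10}$)
$b = - \frac{282302}{47}$ ($b = \left(\frac{369}{47} - - \frac{81}{47}\right) - 6016 = \left(\frac{369}{47} + \frac{81}{47}\right) - 6016 = \frac{450}{47} - 6016 = - \frac{282302}{47} \approx -6006.4$)
$\left(\left(-14465 + P{\left(95 \right)}\right) + b\right) - 15493 = \left(\left(-14465 + \frac{61}{10}\right) - \frac{282302}{47}\right) - 15493 = \left(- \frac{144589}{10} - \frac{282302}{47}\right) - 15493 = - \frac{9618703}{470} - 15493 = - \frac{16900413}{470}$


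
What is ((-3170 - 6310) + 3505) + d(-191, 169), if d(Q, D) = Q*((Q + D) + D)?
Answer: -34052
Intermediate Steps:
d(Q, D) = Q*(Q + 2*D) (d(Q, D) = Q*((D + Q) + D) = Q*(Q + 2*D))
((-3170 - 6310) + 3505) + d(-191, 169) = ((-3170 - 6310) + 3505) - 191*(-191 + 2*169) = (-9480 + 3505) - 191*(-191 + 338) = -5975 - 191*147 = -5975 - 28077 = -34052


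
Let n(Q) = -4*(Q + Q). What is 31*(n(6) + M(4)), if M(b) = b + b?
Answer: -1240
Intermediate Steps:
M(b) = 2*b
n(Q) = -8*Q
31*(n(6) + M(4)) = 31*(-8*6 + 2*4) = 31*(-48 + 8) = 31*(-40) = -1240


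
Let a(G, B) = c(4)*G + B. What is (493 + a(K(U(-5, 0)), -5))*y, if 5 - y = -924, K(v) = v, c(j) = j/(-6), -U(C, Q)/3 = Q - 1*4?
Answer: 445920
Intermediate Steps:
U(C, Q) = 12 - 3*Q (U(C, Q) = -3*(Q - 1*4) = -3*(Q - 4) = -3*(-4 + Q) = 12 - 3*Q)
c(j) = -j/6 (c(j) = j*(-⅙) = -j/6)
a(G, B) = B - 2*G/3 (a(G, B) = (-⅙*4)*G + B = -2*G/3 + B = B - 2*G/3)
y = 929 (y = 5 - 1*(-924) = 5 + 924 = 929)
(493 + a(K(U(-5, 0)), -5))*y = (493 + (-5 - 2*(12 - 3*0)/3))*929 = (493 + (-5 - 2*(12 + 0)/3))*929 = (493 + (-5 - ⅔*12))*929 = (493 + (-5 - 8))*929 = (493 - 13)*929 = 480*929 = 445920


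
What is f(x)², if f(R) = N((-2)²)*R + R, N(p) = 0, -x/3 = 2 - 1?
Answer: 9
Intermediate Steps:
x = -3 (x = -3*(2 - 1) = -3*1 = -3)
f(R) = R (f(R) = 0*R + R = 0 + R = R)
f(x)² = (-3)² = 9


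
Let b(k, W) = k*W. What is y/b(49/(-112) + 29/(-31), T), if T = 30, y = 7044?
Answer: -582304/3405 ≈ -171.01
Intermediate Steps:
b(k, W) = W*k
y/b(49/(-112) + 29/(-31), T) = 7044/((30*(49/(-112) + 29/(-31)))) = 7044/((30*(49*(-1/112) + 29*(-1/31)))) = 7044/((30*(-7/16 - 29/31))) = 7044/((30*(-681/496))) = 7044/(-10215/248) = 7044*(-248/10215) = -582304/3405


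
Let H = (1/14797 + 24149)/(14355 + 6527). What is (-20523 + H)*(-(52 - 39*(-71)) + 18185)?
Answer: -48712053772356216/154495477 ≈ -3.1530e+8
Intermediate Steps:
H = 178666377/154495477 (H = (1/14797 + 24149)/20882 = (357332754/14797)*(1/20882) = 178666377/154495477 ≈ 1.1565)
(-20523 + H)*(-(52 - 39*(-71)) + 18185) = (-20523 + 178666377/154495477)*(-(52 - 39*(-71)) + 18185) = -3170532008094*(-(52 + 2769) + 18185)/154495477 = -3170532008094*(-1*2821 + 18185)/154495477 = -3170532008094*(-2821 + 18185)/154495477 = -3170532008094/154495477*15364 = -48712053772356216/154495477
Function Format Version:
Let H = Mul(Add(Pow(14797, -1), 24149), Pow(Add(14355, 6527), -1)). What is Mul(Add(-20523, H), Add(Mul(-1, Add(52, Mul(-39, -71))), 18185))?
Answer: Rational(-48712053772356216, 154495477) ≈ -3.1530e+8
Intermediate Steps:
H = Rational(178666377, 154495477) (H = Mul(Add(Rational(1, 14797), 24149), Pow(20882, -1)) = Mul(Rational(357332754, 14797), Rational(1, 20882)) = Rational(178666377, 154495477) ≈ 1.1565)
Mul(Add(-20523, H), Add(Mul(-1, Add(52, Mul(-39, -71))), 18185)) = Mul(Add(-20523, Rational(178666377, 154495477)), Add(Mul(-1, Add(52, Mul(-39, -71))), 18185)) = Mul(Rational(-3170532008094, 154495477), Add(Mul(-1, Add(52, 2769)), 18185)) = Mul(Rational(-3170532008094, 154495477), Add(Mul(-1, 2821), 18185)) = Mul(Rational(-3170532008094, 154495477), Add(-2821, 18185)) = Mul(Rational(-3170532008094, 154495477), 15364) = Rational(-48712053772356216, 154495477)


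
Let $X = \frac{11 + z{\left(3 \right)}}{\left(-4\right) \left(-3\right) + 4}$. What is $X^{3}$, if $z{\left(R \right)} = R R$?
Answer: $\frac{125}{64} \approx 1.9531$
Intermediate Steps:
$z{\left(R \right)} = R^{2}$
$X = \frac{5}{4}$ ($X = \frac{11 + 3^{2}}{\left(-4\right) \left(-3\right) + 4} = \frac{11 + 9}{12 + 4} = \frac{20}{16} = 20 \cdot \frac{1}{16} = \frac{5}{4} \approx 1.25$)
$X^{3} = \left(\frac{5}{4}\right)^{3} = \frac{125}{64}$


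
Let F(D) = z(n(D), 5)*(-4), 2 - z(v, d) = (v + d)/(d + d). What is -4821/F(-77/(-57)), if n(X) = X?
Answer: 1373985/1556 ≈ 883.02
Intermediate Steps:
z(v, d) = 2 - (d + v)/(2*d) (z(v, d) = 2 - (v + d)/(d + d) = 2 - (d + v)/(2*d))
F(D) = -6 + 2*D/5 (F(D) = ((1/2)*(-D + 3*5)/5)*(-4) = ((1/2)*(1/5)*(-D + 15))*(-4) = ((1/2)*(1/5)*(15 - D))*(-4) = (3/2 - D/10)*(-4) = -6 + 2*D/5)
-4821/F(-77/(-57)) = -4821/(-6 + 2*(-77/(-57))/5) = -4821/(-6 + 2*(-77*(-1/57))/5) = -4821/(-6 + (2/5)*(77/57)) = -4821/(-6 + 154/285) = -4821/(-1556/285) = -4821*(-285/1556) = 1373985/1556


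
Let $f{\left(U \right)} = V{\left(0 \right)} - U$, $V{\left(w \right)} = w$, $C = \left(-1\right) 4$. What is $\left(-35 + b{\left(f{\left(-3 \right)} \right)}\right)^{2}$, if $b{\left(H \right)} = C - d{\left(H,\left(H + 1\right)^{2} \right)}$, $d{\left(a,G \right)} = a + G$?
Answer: $3364$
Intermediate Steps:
$d{\left(a,G \right)} = G + a$
$C = -4$
$f{\left(U \right)} = - U$ ($f{\left(U \right)} = 0 - U = - U$)
$b{\left(H \right)} = -4 - H - \left(1 + H\right)^{2}$ ($b{\left(H \right)} = -4 - \left(\left(H + 1\right)^{2} + H\right) = -4 - \left(\left(1 + H\right)^{2} + H\right) = -4 - \left(H + \left(1 + H\right)^{2}\right) = -4 - H - \left(1 + H\right)^{2}$)
$\left(-35 + b{\left(f{\left(-3 \right)} \right)}\right)^{2} = \left(-35 - \left(4 + 3 + \left(1 - -3\right)^{2}\right)\right)^{2} = \left(-35 - \left(7 + \left(1 + 3\right)^{2}\right)\right)^{2} = \left(-35 - 23\right)^{2} = \left(-58\right)^{2} = 3364$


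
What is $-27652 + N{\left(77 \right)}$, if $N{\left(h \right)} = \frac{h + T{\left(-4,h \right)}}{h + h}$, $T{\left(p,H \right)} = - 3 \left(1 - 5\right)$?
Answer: $- \frac{4258319}{154} \approx -27651.0$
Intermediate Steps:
$T{\left(p,H \right)} = 12$ ($T{\left(p,H \right)} = \left(-3\right) \left(-4\right) = 12$)
$N{\left(h \right)} = \frac{12 + h}{2 h}$ ($N{\left(h \right)} = \frac{h + 12}{h + h} = \frac{12 + h}{2 h}$)
$-27652 + N{\left(77 \right)} = -27652 + \frac{12 + 77}{2 \cdot 77} = -27652 + \frac{1}{2} \cdot \frac{1}{77} \cdot 89 = -27652 + \frac{89}{154} = - \frac{4258319}{154}$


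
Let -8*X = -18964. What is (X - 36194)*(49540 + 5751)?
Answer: -3740270277/2 ≈ -1.8701e+9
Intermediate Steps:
X = 4741/2 (X = -1/8*(-18964) = 4741/2 ≈ 2370.5)
(X - 36194)*(49540 + 5751) = (4741/2 - 36194)*(49540 + 5751) = -67647/2*55291 = -3740270277/2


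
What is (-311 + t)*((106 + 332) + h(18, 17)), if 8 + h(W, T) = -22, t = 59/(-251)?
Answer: -31872960/251 ≈ -1.2698e+5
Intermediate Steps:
t = -59/251 (t = 59*(-1/251) = -59/251 ≈ -0.23506)
h(W, T) = -30 (h(W, T) = -8 - 22 = -30)
(-311 + t)*((106 + 332) + h(18, 17)) = (-311 - 59/251)*((106 + 332) - 30) = -78120*(438 - 30)/251 = -78120/251*408 = -31872960/251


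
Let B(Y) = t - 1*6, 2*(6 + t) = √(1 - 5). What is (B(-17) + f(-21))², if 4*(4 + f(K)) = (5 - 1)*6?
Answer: (10 - I)² ≈ 99.0 - 20.0*I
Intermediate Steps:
t = -6 + I (t = -6 + √(1 - 5)/2 = -6 + √(-4)/2 = -6 + (2*I)/2 = -6 + I ≈ -6.0 + 1.0*I)
B(Y) = -12 + I (B(Y) = (-6 + I) - 1*6 = (-6 + I) - 6 = -12 + I)
f(K) = 2 (f(K) = -4 + ((5 - 1)*6)/4 = -4 + (4*6)/4 = -4 + (¼)*24 = -4 + 6 = 2)
(B(-17) + f(-21))² = ((-12 + I) + 2)² = (-10 + I)²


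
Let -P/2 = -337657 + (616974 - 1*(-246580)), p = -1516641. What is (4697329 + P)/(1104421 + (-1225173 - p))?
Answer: 3645535/1395889 ≈ 2.6116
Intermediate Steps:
P = -1051794 (P = -2*(-337657 + (616974 - 1*(-246580))) = -2*(-337657 + (616974 + 246580)) = -2*(-337657 + 863554) = -2*525897 = -1051794)
(4697329 + P)/(1104421 + (-1225173 - p)) = (4697329 - 1051794)/(1104421 + (-1225173 - 1*(-1516641))) = 3645535/(1104421 + (-1225173 + 1516641)) = 3645535/(1104421 + 291468) = 3645535/1395889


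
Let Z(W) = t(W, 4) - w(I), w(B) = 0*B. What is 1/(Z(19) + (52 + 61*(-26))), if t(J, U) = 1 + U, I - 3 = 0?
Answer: -1/1529 ≈ -0.00065402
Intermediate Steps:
I = 3 (I = 3 + 0 = 3)
w(B) = 0
Z(W) = 5 (Z(W) = (1 + 4) - 1*0 = 5 + 0 = 5)
1/(Z(19) + (52 + 61*(-26))) = 1/(5 + (52 + 61*(-26))) = 1/(5 + (52 - 1586)) = 1/(5 - 1534) = 1/(-1529) = -1/1529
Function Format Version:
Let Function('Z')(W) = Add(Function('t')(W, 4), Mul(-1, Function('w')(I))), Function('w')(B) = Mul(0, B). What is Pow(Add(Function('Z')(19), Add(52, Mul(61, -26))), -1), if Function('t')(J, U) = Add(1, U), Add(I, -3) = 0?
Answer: Rational(-1, 1529) ≈ -0.00065402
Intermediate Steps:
I = 3 (I = Add(3, 0) = 3)
Function('w')(B) = 0
Function('Z')(W) = 5 (Function('Z')(W) = Add(Add(1, 4), Mul(-1, 0)) = Add(5, 0) = 5)
Pow(Add(Function('Z')(19), Add(52, Mul(61, -26))), -1) = Pow(Add(5, Add(52, Mul(61, -26))), -1) = Pow(Add(5, Add(52, -1586)), -1) = Pow(Add(5, -1534), -1) = Pow(-1529, -1) = Rational(-1, 1529)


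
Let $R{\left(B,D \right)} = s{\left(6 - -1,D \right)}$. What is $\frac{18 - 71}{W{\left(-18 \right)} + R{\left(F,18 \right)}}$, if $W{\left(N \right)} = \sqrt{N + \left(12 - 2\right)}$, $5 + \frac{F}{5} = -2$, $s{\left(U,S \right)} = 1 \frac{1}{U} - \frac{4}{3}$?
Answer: $\frac{27825}{4153} + \frac{46746 i \sqrt{2}}{4153} \approx 6.7 + 15.918 i$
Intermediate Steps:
$s{\left(U,S \right)} = - \frac{4}{3} + \frac{1}{U}$ ($s{\left(U,S \right)} = \frac{1}{U} - \frac{4}{3} = - \frac{4}{3} + \frac{1}{U}$)
$F = -35$ ($F = -25 + 5 \left(-2\right) = -25 - 10 = -35$)
$R{\left(B,D \right)} = - \frac{25}{21}$ ($R{\left(B,D \right)} = - \frac{4}{3} + \frac{1}{6 - -1} = - \frac{4}{3} + \frac{1}{6 + 1} = - \frac{4}{3} + \frac{1}{7} = - \frac{25}{21}$)
$W{\left(N \right)} = \sqrt{10 + N}$ ($W{\left(N \right)} = \sqrt{N + \left(12 - 2\right)} = \sqrt{N + 10} = \sqrt{10 + N}$)
$\frac{18 - 71}{W{\left(-18 \right)} + R{\left(F,18 \right)}} = \frac{18 - 71}{\sqrt{10 - 18} - \frac{25}{21}} = - \frac{53}{\sqrt{-8} - \frac{25}{21}} = - \frac{53}{2 i \sqrt{2} - \frac{25}{21}} = - \frac{53}{- \frac{25}{21} + 2 i \sqrt{2}}$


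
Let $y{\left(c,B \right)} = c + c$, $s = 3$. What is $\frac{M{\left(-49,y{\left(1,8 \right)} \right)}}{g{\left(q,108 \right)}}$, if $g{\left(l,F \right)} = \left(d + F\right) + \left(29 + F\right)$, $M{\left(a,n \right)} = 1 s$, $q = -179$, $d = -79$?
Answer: $\frac{3}{166} \approx 0.018072$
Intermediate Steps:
$y{\left(c,B \right)} = 2 c$
$M{\left(a,n \right)} = 3$ ($M{\left(a,n \right)} = 1 \cdot 3 = 3$)
$g{\left(l,F \right)} = -50 + 2 F$ ($g{\left(l,F \right)} = \left(-79 + F\right) + \left(29 + F\right) = -50 + 2 F$)
$\frac{M{\left(-49,y{\left(1,8 \right)} \right)}}{g{\left(q,108 \right)}} = \frac{3}{-50 + 2 \cdot 108} = \frac{3}{-50 + 216} = \frac{3}{166}$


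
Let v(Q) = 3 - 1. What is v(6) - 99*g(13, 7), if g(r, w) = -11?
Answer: 1091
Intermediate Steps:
v(Q) = 2
v(6) - 99*g(13, 7) = 2 - 99*(-11) = 2 + 1089 = 1091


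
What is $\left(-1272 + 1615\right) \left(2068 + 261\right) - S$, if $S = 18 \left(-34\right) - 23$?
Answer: $799482$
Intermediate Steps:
$S = -635$ ($S = -612 - 23 = -635$)
$\left(-1272 + 1615\right) \left(2068 + 261\right) - S = \left(-1272 + 1615\right) \left(2068 + 261\right) - -635 = 343 \cdot 2329 + 635 = 798847 + 635 = 799482$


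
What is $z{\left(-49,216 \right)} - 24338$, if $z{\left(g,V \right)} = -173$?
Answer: $-24511$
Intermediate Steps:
$z{\left(-49,216 \right)} - 24338 = -173 - 24338 = -24511$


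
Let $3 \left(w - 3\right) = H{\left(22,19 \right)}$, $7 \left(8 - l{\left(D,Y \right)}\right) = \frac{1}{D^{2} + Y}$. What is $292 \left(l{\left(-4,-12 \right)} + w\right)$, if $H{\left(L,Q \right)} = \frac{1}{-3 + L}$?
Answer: $\frac{1279471}{399} \approx 3206.7$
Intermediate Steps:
$l{\left(D,Y \right)} = 8 - \frac{1}{7 \left(Y + D^{2}\right)}$ ($l{\left(D,Y \right)} = 8 - \frac{1}{7 \left(D^{2} + Y\right)} = 8 - \frac{1}{7 \left(Y + D^{2}\right)}$)
$w = \frac{172}{57}$ ($w = 3 + \frac{1}{3 \left(-3 + 22\right)} = 3 + \frac{1}{3 \cdot 19} = 3 + \frac{1}{3} \cdot \frac{1}{19} = 3 + \frac{1}{57} = \frac{172}{57} \approx 3.0175$)
$292 \left(l{\left(-4,-12 \right)} + w\right) = 292 \left(\frac{- \frac{1}{7} + 8 \left(-12\right) + 8 \left(-4\right)^{2}}{-12 + \left(-4\right)^{2}} + \frac{172}{57}\right) = 292 \left(\frac{- \frac{1}{7} - 96 + 8 \cdot 16}{-12 + 16} + \frac{172}{57}\right) = 292 \left(\frac{- \frac{1}{7} - 96 + 128}{4} + \frac{172}{57}\right) = 292 \left(\frac{1}{4} \cdot \frac{223}{7} + \frac{172}{57}\right) = 292 \left(\frac{223}{28} + \frac{172}{57}\right) = 292 \cdot \frac{17527}{1596} = \frac{1279471}{399}$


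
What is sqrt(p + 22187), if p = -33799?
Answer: 2*I*sqrt(2903) ≈ 107.76*I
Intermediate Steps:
sqrt(p + 22187) = sqrt(-33799 + 22187) = sqrt(-11612) = 2*I*sqrt(2903)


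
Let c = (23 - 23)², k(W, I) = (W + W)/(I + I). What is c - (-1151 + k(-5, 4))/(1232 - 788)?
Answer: 4609/1776 ≈ 2.5952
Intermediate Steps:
k(W, I) = W/I (k(W, I) = (2*W)/((2*I)) = (2*W)*(1/(2*I)) = W/I)
c = 0 (c = 0² = 0)
c - (-1151 + k(-5, 4))/(1232 - 788) = 0 - (-1151 - 5/4)/(1232 - 788) = 0 - (-1151 - 5*¼)/444 = 0 - (-1151 - 5/4)/444 = 0 - (-4609)/(4*444) = 0 - 1*(-4609/1776) = 0 + 4609/1776 = 4609/1776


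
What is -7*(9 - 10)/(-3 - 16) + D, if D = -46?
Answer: -881/19 ≈ -46.368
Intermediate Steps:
-7*(9 - 10)/(-3 - 16) + D = -7*(9 - 10)/(-3 - 16) - 46 = -(-7)/(-19) - 46 = -(-7)*(-1)/19 - 46 = -7*1/19 - 46 = -7/19 - 46 = -881/19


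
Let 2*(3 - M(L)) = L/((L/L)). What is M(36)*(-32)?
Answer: 480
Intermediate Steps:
M(L) = 3 - L/2 (M(L) = 3 - L/(2*(L/L)) = 3 - L/(2*1) = 3 - L/2)
M(36)*(-32) = (3 - ½*36)*(-32) = (3 - 18)*(-32) = -15*(-32) = 480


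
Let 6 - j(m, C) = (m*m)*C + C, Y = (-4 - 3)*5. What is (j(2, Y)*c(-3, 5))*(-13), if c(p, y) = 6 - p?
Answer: -21177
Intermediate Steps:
Y = -35 (Y = -7*5 = -35)
j(m, C) = 6 - C - C*m² (j(m, C) = 6 - ((m*m)*C + C) = 6 - (m²*C + C) = 6 - (C*m² + C) = 6 - (C + C*m²) = 6 + (-C - C*m²) = 6 - C - C*m²)
(j(2, Y)*c(-3, 5))*(-13) = ((6 - 1*(-35) - 1*(-35)*2²)*(6 - 1*(-3)))*(-13) = ((6 + 35 - 1*(-35)*4)*(6 + 3))*(-13) = ((6 + 35 + 140)*9)*(-13) = (181*9)*(-13) = 1629*(-13) = -21177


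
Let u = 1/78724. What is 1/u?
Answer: 78724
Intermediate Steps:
u = 1/78724 ≈ 1.2703e-5
1/u = 1/(1/78724) = 78724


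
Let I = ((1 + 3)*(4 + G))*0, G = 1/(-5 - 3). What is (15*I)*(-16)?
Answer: 0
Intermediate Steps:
G = -⅛ (G = 1/(-8) = -⅛ ≈ -0.12500)
I = 0 (I = ((1 + 3)*(4 - ⅛))*0 = (4*(31/8))*0 = (31/2)*0 = 0)
(15*I)*(-16) = (15*0)*(-16) = 0*(-16) = 0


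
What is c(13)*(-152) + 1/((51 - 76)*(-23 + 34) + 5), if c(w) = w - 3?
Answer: -410401/270 ≈ -1520.0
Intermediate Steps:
c(w) = -3 + w
c(13)*(-152) + 1/((51 - 76)*(-23 + 34) + 5) = (-3 + 13)*(-152) + 1/((51 - 76)*(-23 + 34) + 5) = 10*(-152) + 1/(-25*11 + 5) = -1520 + 1/(-275 + 5) = -1520 + 1/(-270) = -1520 - 1/270 = -410401/270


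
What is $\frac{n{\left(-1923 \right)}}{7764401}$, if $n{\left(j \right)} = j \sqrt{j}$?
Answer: $- \frac{1923 i \sqrt{1923}}{7764401} \approx - 0.010861 i$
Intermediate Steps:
$n{\left(j \right)} = j^{\frac{3}{2}}$
$\frac{n{\left(-1923 \right)}}{7764401} = \frac{\left(-1923\right)^{\frac{3}{2}}}{7764401} = - 1923 i \sqrt{1923} \cdot \frac{1}{7764401} = - \frac{1923 i \sqrt{1923}}{7764401}$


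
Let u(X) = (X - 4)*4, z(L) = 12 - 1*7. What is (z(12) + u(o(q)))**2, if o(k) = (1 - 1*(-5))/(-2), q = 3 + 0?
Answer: 529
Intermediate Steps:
z(L) = 5 (z(L) = 12 - 7 = 5)
q = 3
o(k) = -3 (o(k) = (1 + 5)*(-1/2) = 6*(-1/2) = -3)
u(X) = -16 + 4*X (u(X) = (-4 + X)*4 = -16 + 4*X)
(z(12) + u(o(q)))**2 = (5 + (-16 + 4*(-3)))**2 = (5 + (-16 - 12))**2 = (5 - 28)**2 = (-23)**2 = 529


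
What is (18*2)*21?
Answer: 756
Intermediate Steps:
(18*2)*21 = 36*21 = 756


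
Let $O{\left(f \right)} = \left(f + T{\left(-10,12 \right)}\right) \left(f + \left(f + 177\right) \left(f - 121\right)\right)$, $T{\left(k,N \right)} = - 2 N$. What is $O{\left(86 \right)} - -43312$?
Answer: $-522066$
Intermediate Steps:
$O{\left(f \right)} = \left(-24 + f\right) \left(f + \left(-121 + f\right) \left(177 + f\right)\right)$ ($O{\left(f \right)} = \left(f - 24\right) \left(f + \left(f + 177\right) \left(f - 121\right)\right) = \left(f - 24\right) \left(f + \left(177 + f\right) \left(-121 + f\right)\right) = \left(-24 + f\right) \left(f + \left(-121 + f\right) \left(177 + f\right)\right)$)
$O{\left(86 \right)} - -43312 = \left(514008 + 86^{3} - 1959510 + 33 \cdot 86^{2}\right) - -43312 = \left(514008 + 636056 - 1959510 + 33 \cdot 7396\right) + 43312 = \left(514008 + 636056 - 1959510 + 244068\right) + 43312 = -565378 + 43312 = -522066$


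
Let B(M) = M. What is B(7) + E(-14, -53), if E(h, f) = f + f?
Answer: -99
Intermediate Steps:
E(h, f) = 2*f
B(7) + E(-14, -53) = 7 + 2*(-53) = 7 - 106 = -99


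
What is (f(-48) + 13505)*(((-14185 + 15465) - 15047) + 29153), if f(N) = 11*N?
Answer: 199664122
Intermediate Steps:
(f(-48) + 13505)*(((-14185 + 15465) - 15047) + 29153) = (11*(-48) + 13505)*(((-14185 + 15465) - 15047) + 29153) = (-528 + 13505)*((1280 - 15047) + 29153) = 12977*(-13767 + 29153) = 12977*15386 = 199664122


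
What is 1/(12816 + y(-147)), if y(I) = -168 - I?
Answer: 1/12795 ≈ 7.8156e-5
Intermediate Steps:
1/(12816 + y(-147)) = 1/(12816 + (-168 - 1*(-147))) = 1/(12816 + (-168 + 147)) = 1/(12816 - 21) = 1/12795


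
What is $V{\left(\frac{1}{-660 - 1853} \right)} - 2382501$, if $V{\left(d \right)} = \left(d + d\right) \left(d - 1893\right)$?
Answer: $- \frac{15045886943449}{6315169} \approx -2.3825 \cdot 10^{6}$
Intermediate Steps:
$V{\left(d \right)} = 2 d \left(-1893 + d\right)$
$V{\left(\frac{1}{-660 - 1853} \right)} - 2382501 = \frac{2 \left(-1893 + \frac{1}{-660 - 1853}\right)}{-660 - 1853} - 2382501 = \frac{2 \left(-1893 + \frac{1}{-2513}\right)}{-2513} - 2382501 = 2 \left(- \frac{1}{2513}\right) \left(-1893 - \frac{1}{2513}\right) - 2382501 = 2 \left(- \frac{1}{2513}\right) \left(- \frac{4757110}{2513}\right) - 2382501 = \frac{9514220}{6315169} - 2382501 = - \frac{15045886943449}{6315169}$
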